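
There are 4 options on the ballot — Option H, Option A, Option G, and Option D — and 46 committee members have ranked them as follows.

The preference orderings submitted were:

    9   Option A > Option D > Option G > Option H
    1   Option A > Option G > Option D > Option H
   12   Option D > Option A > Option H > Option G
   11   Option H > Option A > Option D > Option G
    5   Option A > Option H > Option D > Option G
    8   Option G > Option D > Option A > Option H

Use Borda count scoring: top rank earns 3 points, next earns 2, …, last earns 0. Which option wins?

Borda scores:
  Option H: 9·0 + 0 + 12·1 + 11·3 + 5·2 + 8·0 = 55
  Option A: 9·3 + 3 + 12·2 + 11·2 + 5·3 + 8·1 = 99
  Option G: 9·1 + 2 + 12·0 + 11·0 + 5·0 + 8·3 = 35
  Option D: 9·2 + 1 + 12·3 + 11·1 + 5·1 + 8·2 = 87
Option A has the highest total.

Option A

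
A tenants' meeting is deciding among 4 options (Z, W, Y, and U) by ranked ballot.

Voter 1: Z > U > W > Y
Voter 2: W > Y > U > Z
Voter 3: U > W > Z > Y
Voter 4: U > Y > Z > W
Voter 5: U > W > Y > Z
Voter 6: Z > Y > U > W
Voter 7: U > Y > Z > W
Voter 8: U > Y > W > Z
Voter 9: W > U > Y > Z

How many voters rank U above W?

Ballots ranking U above W: 7.
Ballots ranking W above U: 2.
So 7 of 9 voters prefer U to W.

7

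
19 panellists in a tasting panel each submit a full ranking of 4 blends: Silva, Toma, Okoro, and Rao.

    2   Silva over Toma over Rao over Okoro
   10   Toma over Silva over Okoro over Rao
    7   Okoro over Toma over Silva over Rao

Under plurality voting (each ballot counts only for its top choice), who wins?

Toma

First-place vote totals:
  Silva: 2
  Toma: 10
  Okoro: 7
  Rao: 0
Toma has the most first-place votes.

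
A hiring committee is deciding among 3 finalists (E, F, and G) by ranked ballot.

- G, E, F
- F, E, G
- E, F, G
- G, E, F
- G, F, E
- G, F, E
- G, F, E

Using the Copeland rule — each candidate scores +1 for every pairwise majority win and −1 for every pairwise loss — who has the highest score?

Pairwise results:
  E vs F: F wins 4–3.
  E vs G: G wins 5–2.
  F vs G: G wins 5–2.
Copeland scores (wins − losses):
  E: 0 − 2 = -2
  F: 1 − 1 = 0
  G: 2 − 0 = 2
G has the best Copeland score.

G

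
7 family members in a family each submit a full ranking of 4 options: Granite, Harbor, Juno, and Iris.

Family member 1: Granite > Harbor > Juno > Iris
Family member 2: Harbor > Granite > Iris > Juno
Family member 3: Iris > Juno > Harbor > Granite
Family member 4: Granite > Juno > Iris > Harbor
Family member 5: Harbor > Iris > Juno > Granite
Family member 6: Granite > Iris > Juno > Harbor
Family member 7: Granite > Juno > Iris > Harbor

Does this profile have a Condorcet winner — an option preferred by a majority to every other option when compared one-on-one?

Yes

Head-to-head results (7 voters total):
Granite vs Harbor: Granite wins 4–3.
Granite vs Juno: Granite wins 5–2.
Granite vs Iris: Granite wins 5–2.
Harbor vs Juno: Juno wins 4–3.
Harbor vs Iris: Iris wins 4–3.
Juno vs Iris: Iris wins 4–3.
Granite beats each rival — Harbor (4–3), Juno (5–2), Iris (5–2) — so Granite is the Condorcet winner.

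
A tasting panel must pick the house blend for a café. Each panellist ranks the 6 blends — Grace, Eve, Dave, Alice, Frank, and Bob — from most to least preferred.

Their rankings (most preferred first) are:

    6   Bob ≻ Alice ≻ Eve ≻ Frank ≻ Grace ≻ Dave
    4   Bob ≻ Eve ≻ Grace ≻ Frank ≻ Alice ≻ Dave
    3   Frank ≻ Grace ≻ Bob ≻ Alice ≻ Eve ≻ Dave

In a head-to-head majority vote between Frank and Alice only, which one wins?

Ballots ranking Frank above Alice: 4+3 = 7.
Ballots ranking Alice above Frank: 6.
Frank wins the head-to-head, 7–6.

Frank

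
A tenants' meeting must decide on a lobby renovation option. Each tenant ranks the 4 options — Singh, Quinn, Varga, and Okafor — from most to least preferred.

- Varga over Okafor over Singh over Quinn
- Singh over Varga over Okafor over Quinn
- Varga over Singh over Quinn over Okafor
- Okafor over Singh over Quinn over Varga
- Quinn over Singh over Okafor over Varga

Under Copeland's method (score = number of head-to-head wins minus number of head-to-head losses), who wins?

Pairwise results:
  Singh vs Quinn: Singh wins 4–1.
  Singh vs Varga: Singh wins 3–2.
  Singh vs Okafor: Singh wins 3–2.
  Quinn vs Varga: Varga wins 3–2.
  Quinn vs Okafor: Okafor wins 3–2.
  Varga vs Okafor: Varga wins 3–2.
Copeland scores (wins − losses):
  Singh: 3 − 0 = 3
  Quinn: 0 − 3 = -3
  Varga: 2 − 1 = 1
  Okafor: 1 − 2 = -1
Singh has the best Copeland score.

Singh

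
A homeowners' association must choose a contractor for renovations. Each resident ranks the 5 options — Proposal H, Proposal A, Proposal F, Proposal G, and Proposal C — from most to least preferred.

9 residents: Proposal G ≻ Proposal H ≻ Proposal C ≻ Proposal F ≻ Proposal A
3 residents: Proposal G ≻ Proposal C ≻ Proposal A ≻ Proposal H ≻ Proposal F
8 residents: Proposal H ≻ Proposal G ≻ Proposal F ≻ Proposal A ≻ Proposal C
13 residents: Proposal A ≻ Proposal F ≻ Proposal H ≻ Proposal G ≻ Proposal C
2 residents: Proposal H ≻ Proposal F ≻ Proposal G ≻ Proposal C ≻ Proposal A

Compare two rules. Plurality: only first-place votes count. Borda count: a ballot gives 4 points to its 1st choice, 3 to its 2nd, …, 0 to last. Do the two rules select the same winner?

No

Plurality first-place counts: Proposal H 10, Proposal A 13, Proposal F 0, Proposal G 12, Proposal C 0 → Proposal A.
Borda totals: Proposal H 96, Proposal A 66, Proposal F 70, Proposal G 89, Proposal C 29 → Proposal H.
The two rules disagree: plurality picks Proposal A, Borda picks Proposal H.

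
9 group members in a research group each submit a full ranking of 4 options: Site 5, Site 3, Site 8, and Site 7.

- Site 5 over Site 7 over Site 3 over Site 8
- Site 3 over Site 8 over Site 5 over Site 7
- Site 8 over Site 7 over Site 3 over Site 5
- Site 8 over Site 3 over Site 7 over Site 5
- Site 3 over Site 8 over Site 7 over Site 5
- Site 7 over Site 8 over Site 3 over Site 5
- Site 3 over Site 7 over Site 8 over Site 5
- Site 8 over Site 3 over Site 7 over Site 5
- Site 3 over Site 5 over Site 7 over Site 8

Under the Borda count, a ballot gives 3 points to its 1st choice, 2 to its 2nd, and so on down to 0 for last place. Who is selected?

Borda scores:
  Site 5: 3 + 1 + 0 + 0 + 0 + 0 + 0 + 0 + 2 = 6
  Site 3: 1 + 3 + 1 + 2 + 3 + 1 + 3 + 2 + 3 = 19
  Site 8: 0 + 2 + 3 + 3 + 2 + 2 + 1 + 3 + 0 = 16
  Site 7: 2 + 0 + 2 + 1 + 1 + 3 + 2 + 1 + 1 = 13
Site 3 has the highest total.

Site 3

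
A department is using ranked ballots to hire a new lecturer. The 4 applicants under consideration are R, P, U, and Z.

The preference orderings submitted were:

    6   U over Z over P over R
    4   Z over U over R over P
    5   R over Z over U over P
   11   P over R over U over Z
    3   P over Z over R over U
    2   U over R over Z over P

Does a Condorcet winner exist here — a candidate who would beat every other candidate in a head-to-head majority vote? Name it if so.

Head-to-head results (31 voters total):
R vs P: P wins 20–11.
R vs U: R wins 19–12.
R vs Z: R wins 18–13.
P vs U: U wins 17–14.
P vs Z: Z wins 17–14.
U vs Z: U wins 19–12.
No candidate beats all others: R beats U beats P beats R, a majority cycle.

No Condorcet winner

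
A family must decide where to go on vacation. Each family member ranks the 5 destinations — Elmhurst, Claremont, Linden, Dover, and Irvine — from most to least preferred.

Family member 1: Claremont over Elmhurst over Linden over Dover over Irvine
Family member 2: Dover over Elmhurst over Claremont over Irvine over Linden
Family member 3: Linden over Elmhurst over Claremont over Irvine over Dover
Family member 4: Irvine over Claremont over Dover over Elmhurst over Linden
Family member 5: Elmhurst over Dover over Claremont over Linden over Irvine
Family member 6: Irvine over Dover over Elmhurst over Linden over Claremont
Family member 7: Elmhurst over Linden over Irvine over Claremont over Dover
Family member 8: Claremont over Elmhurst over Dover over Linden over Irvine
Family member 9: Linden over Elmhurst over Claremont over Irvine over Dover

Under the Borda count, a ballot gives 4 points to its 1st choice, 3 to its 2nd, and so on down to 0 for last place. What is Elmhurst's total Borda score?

26

Borda scores:
  Elmhurst: 3 + 3 + 3 + 1 + 4 + 2 + 4 + 3 + 3 = 26
  Claremont: 4 + 2 + 2 + 3 + 2 + 0 + 1 + 4 + 2 = 20
  Linden: 2 + 0 + 4 + 0 + 1 + 1 + 3 + 1 + 4 = 16
  Dover: 1 + 4 + 0 + 2 + 3 + 3 + 0 + 2 + 0 = 15
  Irvine: 0 + 1 + 1 + 4 + 0 + 4 + 2 + 0 + 1 = 13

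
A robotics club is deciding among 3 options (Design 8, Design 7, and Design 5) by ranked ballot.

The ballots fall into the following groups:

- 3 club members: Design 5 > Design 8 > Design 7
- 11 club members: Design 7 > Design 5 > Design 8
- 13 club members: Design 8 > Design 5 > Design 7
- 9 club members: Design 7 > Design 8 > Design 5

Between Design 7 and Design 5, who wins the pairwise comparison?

Design 7

Ballots ranking Design 7 above Design 5: 11+9 = 20.
Ballots ranking Design 5 above Design 7: 3+13 = 16.
Design 7 wins the head-to-head, 20–16.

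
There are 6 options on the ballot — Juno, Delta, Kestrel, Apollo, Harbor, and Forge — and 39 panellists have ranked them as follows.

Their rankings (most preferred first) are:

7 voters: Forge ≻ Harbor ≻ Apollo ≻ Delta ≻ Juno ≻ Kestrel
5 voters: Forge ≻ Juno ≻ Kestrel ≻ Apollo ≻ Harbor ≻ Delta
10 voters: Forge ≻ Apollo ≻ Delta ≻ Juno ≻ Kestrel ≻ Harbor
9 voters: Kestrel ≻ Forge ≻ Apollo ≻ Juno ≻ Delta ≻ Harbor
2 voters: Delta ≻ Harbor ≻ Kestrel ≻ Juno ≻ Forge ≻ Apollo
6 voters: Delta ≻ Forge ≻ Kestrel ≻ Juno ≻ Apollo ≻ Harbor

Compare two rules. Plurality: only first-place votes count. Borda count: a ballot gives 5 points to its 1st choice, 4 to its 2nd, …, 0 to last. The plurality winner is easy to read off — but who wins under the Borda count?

Plurality first-place counts: Juno 0, Delta 8, Kestrel 9, Apollo 0, Harbor 0, Forge 22 → Forge.
Borda totals: Juno 81, Delta 93, Kestrel 94, Apollo 104, Harbor 41, Forge 172 → Forge.

Forge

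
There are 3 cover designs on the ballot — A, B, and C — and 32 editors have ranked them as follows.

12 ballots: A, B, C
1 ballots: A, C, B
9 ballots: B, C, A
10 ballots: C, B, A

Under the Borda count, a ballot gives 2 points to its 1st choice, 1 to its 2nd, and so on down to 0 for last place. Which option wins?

Borda scores:
  A: 12·2 + 2 + 9·0 + 10·0 = 26
  B: 12·1 + 0 + 9·2 + 10·1 = 40
  C: 12·0 + 1 + 9·1 + 10·2 = 30
B has the highest total.

B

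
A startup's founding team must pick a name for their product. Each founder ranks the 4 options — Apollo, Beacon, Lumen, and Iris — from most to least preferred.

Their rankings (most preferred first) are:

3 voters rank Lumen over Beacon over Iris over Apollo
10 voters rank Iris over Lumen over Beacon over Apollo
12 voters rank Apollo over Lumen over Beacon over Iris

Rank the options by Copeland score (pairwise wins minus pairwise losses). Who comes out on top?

Lumen

Pairwise results:
  Apollo vs Beacon: Beacon wins 13–12.
  Apollo vs Lumen: Lumen wins 13–12.
  Apollo vs Iris: Iris wins 13–12.
  Beacon vs Lumen: Lumen wins 25–0.
  Beacon vs Iris: Beacon wins 15–10.
  Lumen vs Iris: Lumen wins 15–10.
Copeland scores (wins − losses):
  Apollo: 0 − 3 = -3
  Beacon: 2 − 1 = 1
  Lumen: 3 − 0 = 3
  Iris: 1 − 2 = -1
Lumen has the best Copeland score.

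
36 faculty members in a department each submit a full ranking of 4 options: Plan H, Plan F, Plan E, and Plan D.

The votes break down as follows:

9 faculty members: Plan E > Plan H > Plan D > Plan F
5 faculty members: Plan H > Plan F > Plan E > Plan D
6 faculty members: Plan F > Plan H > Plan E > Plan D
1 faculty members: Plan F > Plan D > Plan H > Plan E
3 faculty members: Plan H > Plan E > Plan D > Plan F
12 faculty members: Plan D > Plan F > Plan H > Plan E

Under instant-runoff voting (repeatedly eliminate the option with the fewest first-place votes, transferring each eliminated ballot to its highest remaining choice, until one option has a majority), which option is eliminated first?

Plan F

Round 1: Plan D 12, Plan E 9, Plan H 8, Plan F 7. Plan F has the fewest and is eliminated.
Round 2: Plan H 14, Plan D 13, Plan E 9. Plan E has the fewest and is eliminated.
Round 3: Plan H 23, Plan D 13. Plan H has a majority.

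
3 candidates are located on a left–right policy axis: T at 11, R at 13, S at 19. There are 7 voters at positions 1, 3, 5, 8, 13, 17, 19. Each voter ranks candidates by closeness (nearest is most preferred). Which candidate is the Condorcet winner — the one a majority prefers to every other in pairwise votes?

With single-peaked preferences on a line, the Condorcet winner is the candidate closest to the median voter.
The median voter (position 8) is closest to T at 11.
Check: T vs R — voters closer to T: 4 of 7.

T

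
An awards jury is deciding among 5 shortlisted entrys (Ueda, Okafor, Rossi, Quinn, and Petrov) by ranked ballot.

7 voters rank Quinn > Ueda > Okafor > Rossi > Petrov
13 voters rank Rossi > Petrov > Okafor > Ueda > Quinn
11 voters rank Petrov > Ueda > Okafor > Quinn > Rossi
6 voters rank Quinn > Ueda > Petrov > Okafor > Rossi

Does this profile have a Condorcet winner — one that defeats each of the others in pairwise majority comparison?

No

Head-to-head results (37 voters total):
Ueda vs Okafor: Ueda wins 24–13.
Ueda vs Rossi: Ueda wins 24–13.
Ueda vs Quinn: Ueda wins 24–13.
Ueda vs Petrov: Petrov wins 24–13.
Okafor vs Rossi: Okafor wins 24–13.
Okafor vs Quinn: Okafor wins 24–13.
Okafor vs Petrov: Petrov wins 30–7.
Rossi vs Quinn: Quinn wins 24–13.
Rossi vs Petrov: Rossi wins 20–17.
Quinn vs Petrov: Petrov wins 24–13.
No candidate beats all others: Ueda beats Rossi beats Petrov beats Ueda, a majority cycle.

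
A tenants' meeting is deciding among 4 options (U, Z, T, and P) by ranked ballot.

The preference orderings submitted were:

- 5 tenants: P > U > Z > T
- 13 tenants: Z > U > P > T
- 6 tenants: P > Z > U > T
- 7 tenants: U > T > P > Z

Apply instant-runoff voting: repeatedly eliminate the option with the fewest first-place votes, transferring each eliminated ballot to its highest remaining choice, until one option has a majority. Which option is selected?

P

Round 1: Z 13, P 11, U 7, T 0. T has the fewest and is eliminated.
Round 2: Z 13, P 11, U 7. U has the fewest and is eliminated.
Round 3: P 18, Z 13. P has a majority.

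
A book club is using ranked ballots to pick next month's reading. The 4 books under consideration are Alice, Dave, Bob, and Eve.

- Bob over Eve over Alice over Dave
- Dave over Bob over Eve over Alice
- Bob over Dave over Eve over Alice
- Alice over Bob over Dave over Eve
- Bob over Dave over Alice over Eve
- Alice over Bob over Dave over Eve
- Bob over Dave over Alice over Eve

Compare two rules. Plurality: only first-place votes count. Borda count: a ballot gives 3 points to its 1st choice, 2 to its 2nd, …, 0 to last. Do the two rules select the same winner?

Plurality first-place counts: Alice 2, Dave 1, Bob 4, Eve 0 → Bob.
Borda totals: Alice 9, Dave 11, Bob 18, Eve 4 → Bob.
The two rules agree on Bob.

Yes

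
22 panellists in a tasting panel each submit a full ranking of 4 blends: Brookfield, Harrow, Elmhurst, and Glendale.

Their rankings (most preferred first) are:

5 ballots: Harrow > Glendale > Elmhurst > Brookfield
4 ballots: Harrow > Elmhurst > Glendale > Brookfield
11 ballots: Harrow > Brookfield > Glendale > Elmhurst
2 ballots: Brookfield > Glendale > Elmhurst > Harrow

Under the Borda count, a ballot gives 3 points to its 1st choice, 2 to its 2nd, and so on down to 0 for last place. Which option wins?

Harrow

Borda scores:
  Brookfield: 5·0 + 4·0 + 11·2 + 2·3 = 28
  Harrow: 5·3 + 4·3 + 11·3 + 2·0 = 60
  Elmhurst: 5·1 + 4·2 + 11·0 + 2·1 = 15
  Glendale: 5·2 + 4·1 + 11·1 + 2·2 = 29
Harrow has the highest total.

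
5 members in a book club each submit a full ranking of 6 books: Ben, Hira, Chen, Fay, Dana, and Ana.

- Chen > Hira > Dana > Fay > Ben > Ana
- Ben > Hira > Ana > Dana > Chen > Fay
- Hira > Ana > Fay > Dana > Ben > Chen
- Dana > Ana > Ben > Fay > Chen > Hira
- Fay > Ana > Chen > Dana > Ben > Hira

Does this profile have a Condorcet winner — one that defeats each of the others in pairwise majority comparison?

No

Head-to-head results (5 voters total):
Ben vs Hira: Ben wins 3–2.
Ben vs Chen: Ben wins 3–2.
Ben vs Fay: Fay wins 3–2.
Ben vs Dana: Dana wins 4–1.
Ben vs Ana: Ana wins 3–2.
Hira vs Chen: Chen wins 3–2.
Hira vs Fay: Hira wins 3–2.
Hira vs Dana: Hira wins 3–2.
Hira vs Ana: Hira wins 3–2.
Chen vs Fay: Fay wins 3–2.
Chen vs Dana: Dana wins 3–2.
Chen vs Ana: Ana wins 4–1.
Fay vs Dana: Dana wins 3–2.
Fay vs Ana: Ana wins 3–2.
Dana vs Ana: Ana wins 3–2.
No candidate beats all others: Ben beats Hira beats Fay beats Ben, a majority cycle.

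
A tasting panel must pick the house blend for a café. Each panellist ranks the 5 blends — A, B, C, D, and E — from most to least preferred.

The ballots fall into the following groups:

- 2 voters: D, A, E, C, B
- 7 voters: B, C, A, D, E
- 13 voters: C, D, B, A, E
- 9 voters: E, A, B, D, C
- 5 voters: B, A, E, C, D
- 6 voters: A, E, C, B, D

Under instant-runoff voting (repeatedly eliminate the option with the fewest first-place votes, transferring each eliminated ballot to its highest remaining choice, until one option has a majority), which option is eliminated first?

Round 1: C 13, B 12, E 9, A 6, D 2. D has the fewest and is eliminated.
Round 2: C 13, B 12, E 9, A 8. A has the fewest and is eliminated.
Round 3: E 17, C 13, B 12. B has the fewest and is eliminated.
Round 4: E 22, C 20. E has a majority.

D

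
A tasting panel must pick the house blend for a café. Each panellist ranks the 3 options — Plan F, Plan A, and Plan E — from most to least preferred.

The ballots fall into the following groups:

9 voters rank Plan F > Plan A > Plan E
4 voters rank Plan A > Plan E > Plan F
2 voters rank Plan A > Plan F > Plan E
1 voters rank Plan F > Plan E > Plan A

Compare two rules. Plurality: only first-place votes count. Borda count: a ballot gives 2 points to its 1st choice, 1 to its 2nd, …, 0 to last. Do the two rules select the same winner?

Yes

Plurality first-place counts: Plan F 10, Plan A 6, Plan E 0 → Plan F.
Borda totals: Plan F 22, Plan A 21, Plan E 5 → Plan F.
The two rules agree on Plan F.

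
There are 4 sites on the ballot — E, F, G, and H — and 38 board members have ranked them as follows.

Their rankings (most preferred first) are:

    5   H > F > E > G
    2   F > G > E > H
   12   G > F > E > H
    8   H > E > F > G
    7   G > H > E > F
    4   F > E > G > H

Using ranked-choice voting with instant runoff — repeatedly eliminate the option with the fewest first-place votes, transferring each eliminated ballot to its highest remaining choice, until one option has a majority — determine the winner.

Round 1: G 19, H 13, F 6, E 0. E has the fewest and is eliminated.
Round 2: G 19, H 13, F 6. F has the fewest and is eliminated.
Round 3: G 25, H 13. G has a majority.

G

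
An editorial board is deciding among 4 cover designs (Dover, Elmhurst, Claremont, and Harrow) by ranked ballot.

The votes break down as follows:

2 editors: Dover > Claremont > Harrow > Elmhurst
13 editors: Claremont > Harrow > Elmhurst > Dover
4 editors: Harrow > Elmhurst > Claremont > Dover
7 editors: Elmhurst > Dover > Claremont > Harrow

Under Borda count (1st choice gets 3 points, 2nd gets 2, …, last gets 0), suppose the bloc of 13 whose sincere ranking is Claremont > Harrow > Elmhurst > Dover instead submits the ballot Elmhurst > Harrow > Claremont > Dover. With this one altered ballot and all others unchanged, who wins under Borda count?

Elmhurst

Borda totals with the altered ballot: Dover 20, Elmhurst 68, Claremont 28, Harrow 40.
The switch changes the winner from Claremont to Elmhurst.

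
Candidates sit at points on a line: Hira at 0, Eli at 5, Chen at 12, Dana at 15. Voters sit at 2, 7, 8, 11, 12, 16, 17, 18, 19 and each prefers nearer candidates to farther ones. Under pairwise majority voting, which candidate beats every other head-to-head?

With single-peaked preferences on a line, the Condorcet winner is the candidate closest to the median voter.
The median voter (position 12) is closest to Chen at 12.
Check: Chen vs Dana — voters closer to Chen: 5 of 9.

Chen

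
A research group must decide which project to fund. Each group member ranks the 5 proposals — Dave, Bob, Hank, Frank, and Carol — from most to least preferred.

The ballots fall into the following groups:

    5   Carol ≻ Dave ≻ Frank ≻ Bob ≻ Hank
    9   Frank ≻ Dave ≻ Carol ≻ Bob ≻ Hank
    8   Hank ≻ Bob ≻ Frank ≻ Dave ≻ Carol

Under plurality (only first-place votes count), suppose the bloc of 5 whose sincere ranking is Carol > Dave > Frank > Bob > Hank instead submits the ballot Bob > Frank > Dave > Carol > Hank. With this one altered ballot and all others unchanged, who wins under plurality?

First-place totals with the altered ballot: Dave 0, Bob 5, Hank 8, Frank 9, Carol 0.
The winner is unchanged: still Frank.

Frank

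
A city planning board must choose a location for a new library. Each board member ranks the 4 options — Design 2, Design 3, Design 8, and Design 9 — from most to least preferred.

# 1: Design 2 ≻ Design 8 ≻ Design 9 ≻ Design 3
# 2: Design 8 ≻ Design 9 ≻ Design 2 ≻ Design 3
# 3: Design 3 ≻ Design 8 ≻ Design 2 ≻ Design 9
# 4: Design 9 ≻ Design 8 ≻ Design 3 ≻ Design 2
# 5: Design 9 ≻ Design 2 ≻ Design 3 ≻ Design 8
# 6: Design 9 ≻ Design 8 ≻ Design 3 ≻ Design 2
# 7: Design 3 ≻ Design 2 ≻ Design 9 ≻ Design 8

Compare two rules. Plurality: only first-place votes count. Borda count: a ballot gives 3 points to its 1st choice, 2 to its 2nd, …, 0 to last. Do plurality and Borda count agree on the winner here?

Yes

Plurality first-place counts: Design 2 1, Design 3 2, Design 8 1, Design 9 3 → Design 9.
Borda totals: Design 2 9, Design 3 9, Design 8 11, Design 9 13 → Design 9.
The two rules agree on Design 9.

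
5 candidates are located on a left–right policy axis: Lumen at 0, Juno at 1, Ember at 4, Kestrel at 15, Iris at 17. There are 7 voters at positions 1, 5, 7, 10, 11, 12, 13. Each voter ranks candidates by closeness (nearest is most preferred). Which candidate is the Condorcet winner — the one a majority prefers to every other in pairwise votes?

With single-peaked preferences on a line, the Condorcet winner is the candidate closest to the median voter.
The median voter (position 10) is closest to Kestrel at 15.
Check: Kestrel vs Ember — voters closer to Kestrel: 4 of 7.

Kestrel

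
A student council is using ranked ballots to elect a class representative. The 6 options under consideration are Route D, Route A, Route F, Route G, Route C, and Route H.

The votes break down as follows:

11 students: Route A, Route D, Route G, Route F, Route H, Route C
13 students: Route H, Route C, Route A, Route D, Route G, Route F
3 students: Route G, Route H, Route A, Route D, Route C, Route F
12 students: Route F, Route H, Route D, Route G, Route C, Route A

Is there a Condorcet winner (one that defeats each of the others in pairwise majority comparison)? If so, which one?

None — there is no Condorcet winner

Head-to-head results (39 voters total):
Route D vs Route A: Route A wins 27–12.
Route D vs Route F: Route D wins 27–12.
Route D vs Route G: Route D wins 36–3.
Route D vs Route C: Route D wins 26–13.
Route D vs Route H: Route H wins 28–11.
Route A vs Route F: Route A wins 27–12.
Route A vs Route G: Route A wins 24–15.
Route A vs Route C: Route C wins 25–14.
Route A vs Route H: Route H wins 28–11.
Route F vs Route G: Route G wins 27–12.
Route F vs Route C: Route F wins 23–16.
Route F vs Route H: Route F wins 23–16.
Route G vs Route C: Route G wins 26–13.
Route G vs Route H: Route H wins 25–14.
Route C vs Route H: Route H wins 39–0.
No candidate beats all others: Route D beats Route C beats Route A beats Route D, a majority cycle.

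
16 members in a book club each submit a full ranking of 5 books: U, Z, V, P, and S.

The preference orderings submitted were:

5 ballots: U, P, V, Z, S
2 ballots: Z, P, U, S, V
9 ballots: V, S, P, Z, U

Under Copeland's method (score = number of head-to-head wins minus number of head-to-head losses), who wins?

Pairwise results:
  U vs Z: Z wins 11–5.
  U vs V: V wins 9–7.
  U vs P: P wins 11–5.
  U vs S: S wins 9–7.
  Z vs V: V wins 14–2.
  Z vs P: P wins 14–2.
  Z vs S: S wins 9–7.
  V vs P: V wins 9–7.
  V vs S: V wins 14–2.
  P vs S: S wins 9–7.
Copeland scores (wins − losses):
  U: 0 − 4 = -4
  Z: 1 − 3 = -2
  V: 4 − 0 = 4
  P: 2 − 2 = 0
  S: 3 − 1 = 2
V has the best Copeland score.

V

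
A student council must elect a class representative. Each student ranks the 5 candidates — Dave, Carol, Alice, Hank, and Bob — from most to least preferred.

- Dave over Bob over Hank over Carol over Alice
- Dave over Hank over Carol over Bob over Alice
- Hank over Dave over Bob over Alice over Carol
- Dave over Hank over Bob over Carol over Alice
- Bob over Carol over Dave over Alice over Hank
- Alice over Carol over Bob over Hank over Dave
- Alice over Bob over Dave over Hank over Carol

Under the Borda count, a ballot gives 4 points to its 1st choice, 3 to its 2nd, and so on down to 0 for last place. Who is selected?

Dave

Borda scores:
  Dave: 4 + 4 + 3 + 4 + 2 + 0 + 2 = 19
  Carol: 1 + 2 + 0 + 1 + 3 + 3 + 0 = 10
  Alice: 0 + 0 + 1 + 0 + 1 + 4 + 4 = 10
  Hank: 2 + 3 + 4 + 3 + 0 + 1 + 1 = 14
  Bob: 3 + 1 + 2 + 2 + 4 + 2 + 3 = 17
Dave has the highest total.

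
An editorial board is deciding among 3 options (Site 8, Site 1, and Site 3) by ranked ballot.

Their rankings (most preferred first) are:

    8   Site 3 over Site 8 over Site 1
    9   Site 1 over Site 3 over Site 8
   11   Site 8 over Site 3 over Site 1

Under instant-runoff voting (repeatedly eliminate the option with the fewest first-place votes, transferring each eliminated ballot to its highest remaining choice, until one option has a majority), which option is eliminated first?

Site 3

Round 1: Site 8 11, Site 1 9, Site 3 8. Site 3 has the fewest and is eliminated.
Round 2: Site 8 19, Site 1 9. Site 8 has a majority.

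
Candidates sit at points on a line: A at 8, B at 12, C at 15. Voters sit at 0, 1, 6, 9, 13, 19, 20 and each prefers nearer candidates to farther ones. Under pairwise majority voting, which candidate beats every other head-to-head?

With single-peaked preferences on a line, the Condorcet winner is the candidate closest to the median voter.
The median voter (position 9) is closest to A at 8.
Check: A vs C — voters closer to A: 4 of 7.

A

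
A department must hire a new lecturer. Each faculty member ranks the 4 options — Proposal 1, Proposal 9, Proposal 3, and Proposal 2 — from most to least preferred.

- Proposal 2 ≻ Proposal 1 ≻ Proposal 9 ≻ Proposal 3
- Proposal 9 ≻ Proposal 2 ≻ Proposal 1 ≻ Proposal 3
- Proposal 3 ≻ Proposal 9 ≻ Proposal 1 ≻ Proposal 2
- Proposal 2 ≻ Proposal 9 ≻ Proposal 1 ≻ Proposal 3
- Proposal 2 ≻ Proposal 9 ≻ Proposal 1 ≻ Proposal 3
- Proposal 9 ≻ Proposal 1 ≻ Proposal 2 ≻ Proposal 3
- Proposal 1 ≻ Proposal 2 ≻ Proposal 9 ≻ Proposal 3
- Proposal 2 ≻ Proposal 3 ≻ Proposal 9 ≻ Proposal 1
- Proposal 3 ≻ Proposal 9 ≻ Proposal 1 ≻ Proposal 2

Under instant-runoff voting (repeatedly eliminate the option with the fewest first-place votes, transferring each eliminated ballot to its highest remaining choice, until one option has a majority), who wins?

Proposal 2

Round 1: Proposal 2 4, Proposal 9 2, Proposal 3 2, Proposal 1 1. Proposal 1 has the fewest and is eliminated.
Round 2: Proposal 2 5, Proposal 9 2, Proposal 3 2. Proposal 2 has a majority.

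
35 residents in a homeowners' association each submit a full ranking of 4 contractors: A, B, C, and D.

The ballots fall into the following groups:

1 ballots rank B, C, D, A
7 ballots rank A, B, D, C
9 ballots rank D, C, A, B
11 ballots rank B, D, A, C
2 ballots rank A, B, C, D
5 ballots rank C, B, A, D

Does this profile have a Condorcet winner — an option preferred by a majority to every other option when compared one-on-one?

Head-to-head results (35 voters total):
A vs B: A wins 18–17.
A vs C: A wins 20–15.
A vs D: D wins 21–14.
B vs C: B wins 21–14.
B vs D: B wins 26–9.
C vs D: D wins 27–8.
No candidate beats all others: A beats B beats D beats A, a majority cycle.

No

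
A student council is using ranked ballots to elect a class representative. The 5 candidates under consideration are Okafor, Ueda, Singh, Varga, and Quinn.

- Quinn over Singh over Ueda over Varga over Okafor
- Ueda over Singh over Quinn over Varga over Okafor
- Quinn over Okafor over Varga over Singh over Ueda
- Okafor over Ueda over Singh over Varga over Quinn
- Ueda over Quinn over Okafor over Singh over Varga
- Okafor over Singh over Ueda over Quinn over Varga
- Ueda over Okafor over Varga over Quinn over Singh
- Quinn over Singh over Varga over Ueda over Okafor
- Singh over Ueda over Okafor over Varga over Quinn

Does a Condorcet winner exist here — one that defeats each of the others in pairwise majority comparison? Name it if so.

No Condorcet winner

Head-to-head results (9 voters total):
Okafor vs Ueda: Ueda wins 6–3.
Okafor vs Singh: Okafor wins 5–4.
Okafor vs Varga: Okafor wins 6–3.
Okafor vs Quinn: Quinn wins 5–4.
Ueda vs Singh: Singh wins 5–4.
Ueda vs Varga: Ueda wins 7–2.
Ueda vs Quinn: Ueda wins 6–3.
Singh vs Varga: Singh wins 7–2.
Singh vs Quinn: Quinn wins 5–4.
Varga vs Quinn: Quinn wins 6–3.
No candidate beats all others: Okafor beats Singh beats Ueda beats Okafor, a majority cycle.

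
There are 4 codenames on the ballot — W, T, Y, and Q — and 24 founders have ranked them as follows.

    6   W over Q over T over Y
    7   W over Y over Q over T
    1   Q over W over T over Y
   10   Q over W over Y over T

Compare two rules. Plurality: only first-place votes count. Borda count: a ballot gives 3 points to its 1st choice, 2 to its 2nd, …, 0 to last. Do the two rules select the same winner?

Yes

Plurality first-place counts: W 13, T 0, Y 0, Q 11 → W.
Borda totals: W 61, T 7, Y 24, Q 52 → W.
The two rules agree on W.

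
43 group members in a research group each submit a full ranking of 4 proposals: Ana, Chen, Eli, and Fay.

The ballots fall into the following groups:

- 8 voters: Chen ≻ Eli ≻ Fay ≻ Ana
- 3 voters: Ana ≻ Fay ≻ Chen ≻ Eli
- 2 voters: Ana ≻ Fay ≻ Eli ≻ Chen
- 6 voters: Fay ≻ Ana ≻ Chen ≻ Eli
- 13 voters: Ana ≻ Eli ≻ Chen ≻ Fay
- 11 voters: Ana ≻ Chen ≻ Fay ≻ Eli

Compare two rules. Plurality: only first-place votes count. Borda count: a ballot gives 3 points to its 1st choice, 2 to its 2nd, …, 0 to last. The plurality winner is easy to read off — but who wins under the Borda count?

Plurality first-place counts: Ana 29, Chen 8, Eli 0, Fay 6 → Ana.
Borda totals: Ana 99, Chen 68, Eli 44, Fay 47 → Ana.

Ana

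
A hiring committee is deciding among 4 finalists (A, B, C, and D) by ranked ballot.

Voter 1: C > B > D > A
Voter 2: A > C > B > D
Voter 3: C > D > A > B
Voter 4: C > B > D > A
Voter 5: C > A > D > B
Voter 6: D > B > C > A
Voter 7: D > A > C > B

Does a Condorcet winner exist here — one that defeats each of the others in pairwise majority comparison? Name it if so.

C

Head-to-head results (7 voters total):
A vs B: A wins 4–3.
A vs C: C wins 5–2.
A vs D: D wins 5–2.
B vs C: C wins 6–1.
B vs D: D wins 4–3.
C vs D: C wins 5–2.
C beats each rival — A (5–2), B (6–1), D (5–2) — so C is the Condorcet winner.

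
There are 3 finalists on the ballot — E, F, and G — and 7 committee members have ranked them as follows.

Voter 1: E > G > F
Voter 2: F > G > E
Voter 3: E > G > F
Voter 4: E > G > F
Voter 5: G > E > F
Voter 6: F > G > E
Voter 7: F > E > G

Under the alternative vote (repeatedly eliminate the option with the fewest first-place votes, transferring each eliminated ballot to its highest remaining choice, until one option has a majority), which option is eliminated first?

Round 1: E 3, F 3, G 1. G has the fewest and is eliminated.
Round 2: E 4, F 3. E has a majority.

G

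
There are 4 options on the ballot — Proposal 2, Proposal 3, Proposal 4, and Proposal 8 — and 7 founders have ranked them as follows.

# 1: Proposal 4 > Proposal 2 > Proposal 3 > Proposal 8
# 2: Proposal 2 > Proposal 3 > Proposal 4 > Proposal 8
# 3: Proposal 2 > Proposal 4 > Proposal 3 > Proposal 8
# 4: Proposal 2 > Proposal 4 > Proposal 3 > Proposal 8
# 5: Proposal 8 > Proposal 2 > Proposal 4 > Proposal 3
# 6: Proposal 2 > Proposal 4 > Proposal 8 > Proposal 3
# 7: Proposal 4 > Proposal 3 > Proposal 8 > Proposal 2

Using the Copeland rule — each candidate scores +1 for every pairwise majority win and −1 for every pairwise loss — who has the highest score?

Pairwise results:
  Proposal 2 vs Proposal 3: Proposal 2 wins 6–1.
  Proposal 2 vs Proposal 4: Proposal 2 wins 5–2.
  Proposal 2 vs Proposal 8: Proposal 2 wins 5–2.
  Proposal 3 vs Proposal 4: Proposal 4 wins 6–1.
  Proposal 3 vs Proposal 8: Proposal 3 wins 5–2.
  Proposal 4 vs Proposal 8: Proposal 4 wins 6–1.
Copeland scores (wins − losses):
  Proposal 2: 3 − 0 = 3
  Proposal 3: 1 − 2 = -1
  Proposal 4: 2 − 1 = 1
  Proposal 8: 0 − 3 = -3
Proposal 2 has the best Copeland score.

Proposal 2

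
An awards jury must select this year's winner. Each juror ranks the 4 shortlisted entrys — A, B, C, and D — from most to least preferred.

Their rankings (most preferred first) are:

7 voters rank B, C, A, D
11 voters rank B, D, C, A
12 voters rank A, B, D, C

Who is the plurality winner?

B

First-place vote totals:
  A: 12
  B: 18
  C: 0
  D: 0
B has the most first-place votes.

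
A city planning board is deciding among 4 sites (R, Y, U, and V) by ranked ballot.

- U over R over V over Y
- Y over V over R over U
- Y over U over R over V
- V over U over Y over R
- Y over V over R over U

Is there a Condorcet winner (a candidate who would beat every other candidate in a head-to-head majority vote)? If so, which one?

Head-to-head results (5 voters total):
R vs Y: Y wins 4–1.
R vs U: U wins 3–2.
R vs V: V wins 3–2.
Y vs U: Y wins 3–2.
Y vs V: Y wins 3–2.
U vs V: V wins 3–2.
Y beats each rival — R (4–1), U (3–2), V (3–2) — so Y is the Condorcet winner.

Y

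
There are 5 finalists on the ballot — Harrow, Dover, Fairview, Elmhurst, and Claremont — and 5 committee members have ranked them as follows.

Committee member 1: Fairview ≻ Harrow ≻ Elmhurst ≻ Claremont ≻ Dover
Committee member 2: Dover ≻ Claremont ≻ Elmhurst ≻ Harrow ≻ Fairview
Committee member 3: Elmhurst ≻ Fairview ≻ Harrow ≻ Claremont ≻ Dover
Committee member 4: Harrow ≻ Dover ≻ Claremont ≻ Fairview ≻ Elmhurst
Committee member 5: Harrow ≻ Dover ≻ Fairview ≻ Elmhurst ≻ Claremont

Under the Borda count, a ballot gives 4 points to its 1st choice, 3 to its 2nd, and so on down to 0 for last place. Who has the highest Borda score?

Harrow

Borda scores:
  Harrow: 3 + 1 + 2 + 4 + 4 = 14
  Dover: 0 + 4 + 0 + 3 + 3 = 10
  Fairview: 4 + 0 + 3 + 1 + 2 = 10
  Elmhurst: 2 + 2 + 4 + 0 + 1 = 9
  Claremont: 1 + 3 + 1 + 2 + 0 = 7
Harrow has the highest total.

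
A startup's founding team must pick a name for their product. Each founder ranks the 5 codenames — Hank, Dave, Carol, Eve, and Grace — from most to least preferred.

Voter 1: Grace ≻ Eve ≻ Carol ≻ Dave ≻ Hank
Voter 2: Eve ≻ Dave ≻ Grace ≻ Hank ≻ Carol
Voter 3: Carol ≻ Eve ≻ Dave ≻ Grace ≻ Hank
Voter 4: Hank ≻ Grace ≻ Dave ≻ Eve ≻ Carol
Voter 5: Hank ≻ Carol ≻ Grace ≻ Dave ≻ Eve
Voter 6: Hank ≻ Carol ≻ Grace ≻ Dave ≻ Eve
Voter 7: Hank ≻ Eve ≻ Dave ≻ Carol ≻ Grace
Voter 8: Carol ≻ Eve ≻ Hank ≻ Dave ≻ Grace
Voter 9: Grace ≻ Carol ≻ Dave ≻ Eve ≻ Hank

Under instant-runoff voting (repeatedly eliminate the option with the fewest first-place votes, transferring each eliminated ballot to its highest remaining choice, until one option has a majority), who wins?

Round 1: Hank 4, Carol 2, Grace 2, Eve 1, Dave 0. Dave has the fewest and is eliminated.
Round 2: Hank 4, Carol 2, Grace 2, Eve 1. Eve has the fewest and is eliminated.
Round 3: Hank 4, Grace 3, Carol 2. Carol has the fewest and is eliminated.
Round 4: Hank 5, Grace 4. Hank has a majority.

Hank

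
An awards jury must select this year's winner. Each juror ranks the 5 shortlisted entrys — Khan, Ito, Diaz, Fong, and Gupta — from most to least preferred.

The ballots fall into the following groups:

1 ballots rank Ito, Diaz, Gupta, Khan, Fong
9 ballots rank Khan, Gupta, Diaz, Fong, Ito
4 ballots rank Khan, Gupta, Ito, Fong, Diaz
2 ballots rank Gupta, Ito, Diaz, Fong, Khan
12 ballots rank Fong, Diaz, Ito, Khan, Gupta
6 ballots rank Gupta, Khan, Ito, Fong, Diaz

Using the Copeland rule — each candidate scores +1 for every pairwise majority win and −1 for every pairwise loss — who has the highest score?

Khan

Pairwise results:
  Khan vs Ito: Khan wins 19–15.
  Khan vs Diaz: Khan wins 19–15.
  Khan vs Fong: Khan wins 20–14.
  Khan vs Gupta: Khan wins 25–9.
  Ito vs Diaz: Diaz wins 21–13.
  Ito vs Fong: Fong wins 21–13.
  Ito vs Gupta: Gupta wins 21–13.
  Diaz vs Fong: Fong wins 22–12.
  Diaz vs Gupta: Gupta wins 21–13.
  Fong vs Gupta: Gupta wins 22–12.
Copeland scores (wins − losses):
  Khan: 4 − 0 = 4
  Ito: 0 − 4 = -4
  Diaz: 1 − 3 = -2
  Fong: 2 − 2 = 0
  Gupta: 3 − 1 = 2
Khan has the best Copeland score.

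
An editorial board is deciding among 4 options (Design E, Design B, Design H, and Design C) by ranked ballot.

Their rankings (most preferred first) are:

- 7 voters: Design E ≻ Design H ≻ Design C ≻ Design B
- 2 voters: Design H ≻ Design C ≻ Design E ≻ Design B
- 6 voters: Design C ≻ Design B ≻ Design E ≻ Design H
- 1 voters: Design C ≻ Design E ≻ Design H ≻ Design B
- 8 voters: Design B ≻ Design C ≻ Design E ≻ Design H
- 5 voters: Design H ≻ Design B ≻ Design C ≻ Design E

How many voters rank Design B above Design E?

19

Ballots ranking Design B above Design E: 6+8+5 = 19.
Ballots ranking Design E above Design B: 7+2+1 = 10.
So 19 of 29 voters prefer Design B to Design E.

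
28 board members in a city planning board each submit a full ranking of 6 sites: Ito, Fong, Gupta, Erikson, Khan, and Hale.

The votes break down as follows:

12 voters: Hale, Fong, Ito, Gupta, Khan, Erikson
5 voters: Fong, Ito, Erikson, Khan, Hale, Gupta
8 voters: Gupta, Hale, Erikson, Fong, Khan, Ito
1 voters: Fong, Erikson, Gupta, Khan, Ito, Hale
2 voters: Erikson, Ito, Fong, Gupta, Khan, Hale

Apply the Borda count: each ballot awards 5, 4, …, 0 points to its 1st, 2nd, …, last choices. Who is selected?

Fong

Borda scores:
  Ito: 12·3 + 5·4 + 8·0 + 1 + 2·4 = 65
  Fong: 12·4 + 5·5 + 8·2 + 5 + 2·3 = 100
  Gupta: 12·2 + 5·0 + 8·5 + 3 + 2·2 = 71
  Erikson: 12·0 + 5·3 + 8·3 + 4 + 2·5 = 53
  Khan: 12·1 + 5·2 + 8·1 + 2 + 2·1 = 34
  Hale: 12·5 + 5·1 + 8·4 + 0 + 2·0 = 97
Fong has the highest total.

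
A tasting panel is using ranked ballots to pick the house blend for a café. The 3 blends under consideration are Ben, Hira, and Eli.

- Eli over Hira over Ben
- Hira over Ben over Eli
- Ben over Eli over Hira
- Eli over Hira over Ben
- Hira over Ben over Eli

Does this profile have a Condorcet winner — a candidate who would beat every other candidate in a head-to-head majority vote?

Head-to-head results (5 voters total):
Ben vs Hira: Hira wins 4–1.
Ben vs Eli: Ben wins 3–2.
Hira vs Eli: Eli wins 3–2.
No candidate beats all others: Ben beats Eli beats Hira beats Ben, a majority cycle.

No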